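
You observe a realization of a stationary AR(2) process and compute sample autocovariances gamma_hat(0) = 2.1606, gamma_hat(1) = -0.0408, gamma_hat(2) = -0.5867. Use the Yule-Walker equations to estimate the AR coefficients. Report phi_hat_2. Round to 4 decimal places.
\hat\phi_{2} = -0.2720

The Yule-Walker equations for an AR(p) process read, in matrix form,
  Gamma_p phi = r_p,   with   (Gamma_p)_{ij} = gamma(|i - j|),
                       (r_p)_i = gamma(i),   i,j = 1..p.
Substitute the sample gammas (Toeplitz matrix and right-hand side of size 2):
  Gamma_p = [[2.1606, -0.0408], [-0.0408, 2.1606]]
  r_p     = [-0.0408, -0.5867]
Written out:
  2.1606 phi_1 - 0.0408 phi_2 = -0.0408
  -0.0408 phi_1 + 2.1606 phi_2 = -0.5867
Solve by Cramer's rule:
  det = gamma(0)^2 - gamma(1)^2 = (2.1606)^2 - (-0.0408)^2 = 4.66819236 - 0.00166464 = 4.66652772
  phi_hat_1 = [gamma(1) gamma(0) - gamma(1) gamma(2)] / det = [(-0.0408)(2.1606) - (-0.0408)(-0.5867)] / 4.66652772 = -0.11208984 / 4.66652772 = -0.024
  phi_hat_2 = [gamma(0) gamma(2) - gamma(1)^2] / det = [(2.1606)(-0.5867) - (-0.0408)^2] / 4.66652772 = -1.26928866 / 4.66652772 = -0.272
So phi_hat = [-0.0240, -0.2720].
Therefore phi_hat_2 = -0.2720.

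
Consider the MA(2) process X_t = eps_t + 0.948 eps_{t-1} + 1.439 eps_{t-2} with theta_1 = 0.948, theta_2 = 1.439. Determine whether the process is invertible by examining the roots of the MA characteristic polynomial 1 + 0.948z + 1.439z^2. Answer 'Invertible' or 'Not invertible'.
\text{Not invertible}

The MA(q) characteristic polynomial is P(z) = 1 + 0.948z + 1.439z^2.
Invertibility requires all roots to lie outside the unit circle, i.e. |z| > 1 for every root.
Set 1 + (0.948) z + (1.439) z^2 = 0, i.e. a z^2 + b z + c = 0 with a = 1.439, b = 0.948, c = 1.
Discriminant D = b^2 - 4ac = (0.948)^2 - 4*(1.439)*1 = 0.898704 - (5.756) = -4.857296.
D < 0, so the roots are the complex-conjugate pair z = (-b +/- i sqrt(-D)) / (2a) = -0.3294 +/- 0.7658i.
For a conjugate pair |z|^2 = z * conj(z) = (product of roots) = c/a = 1/(1.439) = 0.694927, so |z| = sqrt(0.694927) = 0.8336 for both roots.
Moduli of all roots: 0.8336, 0.8336.
All moduli strictly greater than 1? No.
Verdict: Not invertible.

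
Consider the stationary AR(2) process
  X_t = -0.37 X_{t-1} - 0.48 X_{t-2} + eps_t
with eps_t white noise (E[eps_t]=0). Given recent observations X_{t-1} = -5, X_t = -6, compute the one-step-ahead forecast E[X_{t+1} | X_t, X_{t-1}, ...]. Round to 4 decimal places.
E[X_{t+1} \mid \mathcal F_t] = 4.6200

For an AR(p) model X_t = c + sum_i phi_i X_{t-i} + eps_t, the
one-step-ahead conditional mean is
  E[X_{t+1} | X_t, ...] = c + sum_i phi_i X_{t+1-i}.
Substitute known values:
  E[X_{t+1} | ...] = (-0.37) * (-6) + (-0.48) * (-5)
                   = 4.6200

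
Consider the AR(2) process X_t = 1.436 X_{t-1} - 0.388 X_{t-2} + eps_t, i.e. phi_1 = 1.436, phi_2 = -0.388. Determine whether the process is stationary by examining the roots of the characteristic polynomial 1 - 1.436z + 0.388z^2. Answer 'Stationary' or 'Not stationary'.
\text{Not stationary}

The AR(p) characteristic polynomial is P(z) = 1 - 1.436z + 0.388z^2.
Stationarity requires all roots to lie outside the unit circle, i.e. |z| > 1 for every root.
Set 1 + (-1.436) z + (0.388) z^2 = 0, i.e. a z^2 + b z + c = 0 with a = 0.388, b = -1.436, c = 1.
Discriminant D = b^2 - 4ac = (-1.436)^2 - 4*(0.388)*1 = 2.062096 - (1.552) = 0.510096.
D >= 0, so the roots are real: z = (-b +/- sqrt(D)) / (2a) = (1.436 +/- 0.71421) / (0.776).
  z_1 = (1.436 + 0.71421) / (0.776) = 2.7709,   |z_1| = 2.7709.
  z_2 = (1.436 - 0.71421) / (0.776) = 0.9301,   |z_2| = 0.9301.
Moduli of all roots: 2.7709, 0.9301.
All moduli strictly greater than 1? No.
Verdict: Not stationary.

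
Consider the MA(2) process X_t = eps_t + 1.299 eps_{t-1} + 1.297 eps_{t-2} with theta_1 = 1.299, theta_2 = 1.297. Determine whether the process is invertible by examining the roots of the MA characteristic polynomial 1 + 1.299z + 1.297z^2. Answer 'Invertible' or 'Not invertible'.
\text{Not invertible}

The MA(q) characteristic polynomial is P(z) = 1 + 1.299z + 1.297z^2.
Invertibility requires all roots to lie outside the unit circle, i.e. |z| > 1 for every root.
Set 1 + (1.299) z + (1.297) z^2 = 0, i.e. a z^2 + b z + c = 0 with a = 1.297, b = 1.299, c = 1.
Discriminant D = b^2 - 4ac = (1.299)^2 - 4*(1.297)*1 = 1.687401 - (5.188) = -3.500599.
D < 0, so the roots are the complex-conjugate pair z = (-b +/- i sqrt(-D)) / (2a) = -0.5008 +/- 0.7213i.
For a conjugate pair |z|^2 = z * conj(z) = (product of roots) = c/a = 1/(1.297) = 0.77101, so |z| = sqrt(0.77101) = 0.8781 for both roots.
Moduli of all roots: 0.8781, 0.8781.
All moduli strictly greater than 1? No.
Verdict: Not invertible.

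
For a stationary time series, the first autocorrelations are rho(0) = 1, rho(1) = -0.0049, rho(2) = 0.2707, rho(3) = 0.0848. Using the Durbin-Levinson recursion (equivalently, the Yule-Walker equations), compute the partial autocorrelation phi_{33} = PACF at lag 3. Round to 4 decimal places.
\phi_{33} = 0.0940

The PACF at lag k is phi_{kk}, the last component of the solution
to the Yule-Walker system G_k phi = r_k where
  (G_k)_{ij} = rho(|i - j|), (r_k)_i = rho(i), i,j = 1..k.
Equivalently, Durbin-Levinson gives phi_{kk} iteratively:
  phi_{11} = rho(1)
  phi_{kk} = [rho(k) - sum_{j=1..k-1} phi_{k-1,j} rho(k-j)]
            / [1 - sum_{j=1..k-1} phi_{k-1,j} rho(j)],
  phi_{k,j} = phi_{k-1,j} - phi_{kk} phi_{k-1,k-j},  j = 1..k-1.
Step k = 1:
  phi_11 = rho(1) = -0.0049.
Step k = 2:
  phi_22 = [rho(2) - phi_11 rho(1)] / [1 - phi_11 rho(1)] = [0.2707 - (-0.0049)(-0.0049)] / [1 - (-0.0049)(-0.0049)]
         = 0.27067599 / 0.99997599 = 0.270682.
  Update: phi_21 = phi_11 - phi_22 phi_11 = -0.0049 - (0.270682)(-0.0049) = -0.003574.
Step k = 3:
  phi_33 = [rho(3) - phi_21 rho(2) - phi_22 rho(1)] / [1 - phi_21 rho(1) - phi_22 rho(2)]
    numerator   = 0.0848 - (-0.003574)(0.2707) - (0.270682)(-0.0049) = 0.08709373
    denominator = 1 - (-0.003574)(-0.0049) - (0.270682)(0.2707) = 0.92670874
  phi_33 = 0.08709373 / 0.92670874 = 0.094.
Therefore phi_{33} = 0.0940.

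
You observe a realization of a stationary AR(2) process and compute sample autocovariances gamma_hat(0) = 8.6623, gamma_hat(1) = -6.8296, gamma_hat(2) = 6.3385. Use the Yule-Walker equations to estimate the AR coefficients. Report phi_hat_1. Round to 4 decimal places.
\hat\phi_{1} = -0.5590

The Yule-Walker equations for an AR(p) process read, in matrix form,
  Gamma_p phi = r_p,   with   (Gamma_p)_{ij} = gamma(|i - j|),
                       (r_p)_i = gamma(i),   i,j = 1..p.
Substitute the sample gammas (Toeplitz matrix and right-hand side of size 2):
  Gamma_p = [[8.6623, -6.8296], [-6.8296, 8.6623]]
  r_p     = [-6.8296, 6.3385]
Written out:
  8.6623 phi_1 - 6.8296 phi_2 = -6.8296
  -6.8296 phi_1 + 8.6623 phi_2 = 6.3385
Solve by Cramer's rule:
  det = gamma(0)^2 - gamma(1)^2 = (8.6623)^2 - (-6.8296)^2 = 75.03544129 - 46.64343616 = 28.39200513
  phi_hat_1 = [gamma(1) gamma(0) - gamma(1) gamma(2)] / det = [(-6.8296)(8.6623) - (-6.8296)(6.3385)] / 28.39200513 = -15.87062448 / 28.39200513 = -0.559
  phi_hat_2 = [gamma(0) gamma(2) - gamma(1)^2] / det = [(8.6623)(6.3385) - (-6.8296)^2] / 28.39200513 = 8.26255239 / 28.39200513 = 0.291
So phi_hat = [-0.5590, 0.2910].
Therefore phi_hat_1 = -0.5590.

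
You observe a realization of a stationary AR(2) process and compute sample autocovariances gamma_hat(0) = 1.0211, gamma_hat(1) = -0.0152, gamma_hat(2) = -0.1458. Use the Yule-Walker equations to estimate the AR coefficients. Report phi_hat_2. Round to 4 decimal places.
\hat\phi_{2} = -0.1430

The Yule-Walker equations for an AR(p) process read, in matrix form,
  Gamma_p phi = r_p,   with   (Gamma_p)_{ij} = gamma(|i - j|),
                       (r_p)_i = gamma(i),   i,j = 1..p.
Substitute the sample gammas (Toeplitz matrix and right-hand side of size 2):
  Gamma_p = [[1.0211, -0.0152], [-0.0152, 1.0211]]
  r_p     = [-0.0152, -0.1458]
Written out:
  1.0211 phi_1 - 0.0152 phi_2 = -0.0152
  -0.0152 phi_1 + 1.0211 phi_2 = -0.1458
Solve by Cramer's rule:
  det = gamma(0)^2 - gamma(1)^2 = (1.0211)^2 - (-0.0152)^2 = 1.04264521 - 0.00023104 = 1.04241417
  phi_hat_1 = [gamma(1) gamma(0) - gamma(1) gamma(2)] / det = [(-0.0152)(1.0211) - (-0.0152)(-0.1458)] / 1.04241417 = -0.01773688 / 1.04241417 = -0.017
  phi_hat_2 = [gamma(0) gamma(2) - gamma(1)^2] / det = [(1.0211)(-0.1458) - (-0.0152)^2] / 1.04241417 = -0.14910742 / 1.04241417 = -0.143
So phi_hat = [-0.0170, -0.1430].
Therefore phi_hat_2 = -0.1430.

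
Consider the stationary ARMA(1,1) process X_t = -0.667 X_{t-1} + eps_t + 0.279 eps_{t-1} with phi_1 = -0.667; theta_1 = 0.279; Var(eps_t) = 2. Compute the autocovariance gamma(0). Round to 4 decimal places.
\gamma(0) = 2.5424

Multiply the model equation by X_{t-k} and take expectations. With theta_0 = psi_0 = 1 and psi_j the MA(infinity) weights, this gives
  gamma(k) - sum_i phi_i gamma(k-i) = c_k,
  c_k = sigma^2 * sum_{j=k..q} theta_j psi_{j-k}   (c_k = 0 for k > q),
using gamma(-m) = gamma(m).
psi-weights needed (psi_j = theta_j + sum_i phi_i psi_{j-i}):
  psi_1 = theta_1 + phi_1 = 0.279 + (-0.667) = -0.388
Right-hand sides:
  c_0 = sigma^2 (1 + theta_1 psi_1) = 2 * (1 + (0.279)(-0.388)) = 2 * 0.891748 = 1.783496
  c_1 = sigma^2 theta_1 = 2 * (0.279) = 0.558
  c_2 = 0
Equations for k = 0 and k = 1 (AR order 1):
  gamma(0) = phi_1 gamma(1) + c_0
  gamma(1) = phi_1 gamma(0) + c_1
Substituting the second into the first: gamma(0) (1 - phi_1^2) = c_0 + phi_1 c_1, so
  gamma(0) = (c_0 + phi_1 c_1) / (1 - phi_1^2) = (1.783496 + (-0.667)(0.558)) / (1 - (-0.667)^2) = 1.41131 / 0.555111 = 2.542392.
Therefore gamma(0) = 2.5424 (to 4 decimal places).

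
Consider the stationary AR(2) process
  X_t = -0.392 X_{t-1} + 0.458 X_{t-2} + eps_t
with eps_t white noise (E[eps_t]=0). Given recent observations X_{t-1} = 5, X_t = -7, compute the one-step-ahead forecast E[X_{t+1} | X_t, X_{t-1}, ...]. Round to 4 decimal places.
E[X_{t+1} \mid \mathcal F_t] = 5.0340

For an AR(p) model X_t = c + sum_i phi_i X_{t-i} + eps_t, the
one-step-ahead conditional mean is
  E[X_{t+1} | X_t, ...] = c + sum_i phi_i X_{t+1-i}.
Substitute known values:
  E[X_{t+1} | ...] = (-0.392) * (-7) + (0.458) * (5)
                   = 5.0340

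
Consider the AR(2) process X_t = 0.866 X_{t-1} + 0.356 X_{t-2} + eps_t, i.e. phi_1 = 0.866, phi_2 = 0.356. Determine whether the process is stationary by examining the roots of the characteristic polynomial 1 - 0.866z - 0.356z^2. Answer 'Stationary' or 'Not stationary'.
\text{Not stationary}

The AR(p) characteristic polynomial is P(z) = 1 - 0.866z - 0.356z^2.
Stationarity requires all roots to lie outside the unit circle, i.e. |z| > 1 for every root.
Set 1 + (-0.866) z + (-0.356) z^2 = 0, i.e. a z^2 + b z + c = 0 with a = -0.356, b = -0.866, c = 1.
Discriminant D = b^2 - 4ac = (-0.866)^2 - 4*(-0.356)*1 = 0.749956 - (-1.424) = 2.173956.
D >= 0, so the roots are real: z = (-b +/- sqrt(D)) / (2a) = (0.866 +/- 1.474434) / (-0.712).
  z_1 = (0.866 + 1.474434) / (-0.712) = -3.2871,   |z_1| = 3.2871.
  z_2 = (0.866 - 1.474434) / (-0.712) = 0.8545,   |z_2| = 0.8545.
Moduli of all roots: 3.2871, 0.8545.
All moduli strictly greater than 1? No.
Verdict: Not stationary.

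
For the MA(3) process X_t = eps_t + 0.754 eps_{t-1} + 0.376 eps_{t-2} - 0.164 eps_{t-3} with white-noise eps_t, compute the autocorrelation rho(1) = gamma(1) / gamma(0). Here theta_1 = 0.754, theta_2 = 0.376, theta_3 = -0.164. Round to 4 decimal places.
\rho(1) = 0.5619

For an MA(q) process with theta_0 = 1, the autocovariance is
  gamma(k) = sigma^2 * sum_{i=0..q-k} theta_i * theta_{i+k},
and rho(k) = gamma(k) / gamma(0). Sigma^2 cancels.
  numerator   = (1)*(0.754) + (0.754)*(0.376) + (0.376)*(-0.164) = 0.97584.
  denominator = (1)^2 + (0.754)^2 + (0.376)^2 + (-0.164)^2 = 1.736788.
  rho(1) = 0.97584 / 1.736788 = 0.5619.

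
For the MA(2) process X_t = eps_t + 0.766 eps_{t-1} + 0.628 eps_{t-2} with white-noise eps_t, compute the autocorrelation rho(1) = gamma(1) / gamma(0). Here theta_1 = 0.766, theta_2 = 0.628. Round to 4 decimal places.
\rho(1) = 0.6295

For an MA(q) process with theta_0 = 1, the autocovariance is
  gamma(k) = sigma^2 * sum_{i=0..q-k} theta_i * theta_{i+k},
and rho(k) = gamma(k) / gamma(0). Sigma^2 cancels.
  numerator   = (1)*(0.766) + (0.766)*(0.628) = 1.247048.
  denominator = (1)^2 + (0.766)^2 + (0.628)^2 = 1.98114.
  rho(1) = 1.247048 / 1.98114 = 0.6295.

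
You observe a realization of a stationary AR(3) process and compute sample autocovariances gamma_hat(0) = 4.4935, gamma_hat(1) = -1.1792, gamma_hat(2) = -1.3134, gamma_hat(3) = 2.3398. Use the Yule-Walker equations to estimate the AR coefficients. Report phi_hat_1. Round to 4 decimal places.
\hat\phi_{1} = -0.2110

The Yule-Walker equations for an AR(p) process read, in matrix form,
  Gamma_p phi = r_p,   with   (Gamma_p)_{ij} = gamma(|i - j|),
                       (r_p)_i = gamma(i),   i,j = 1..p.
Substitute the sample gammas (Toeplitz matrix and right-hand side of size 3):
  Gamma_p = [[4.4935, -1.1792, -1.3134], [-1.1792, 4.4935, -1.1792], [-1.3134, -1.1792, 4.4935]]
  r_p     = [-1.1792, -1.3134, 2.3398]
Written out (R1..R3):
  (R1) 4.4935 phi_1 - 1.1792 phi_2 - 1.3134 phi_3 = -1.1792
  (R2) -1.1792 phi_1 + 4.4935 phi_2 - 1.1792 phi_3 = -1.3134
  (R3) -1.3134 phi_1 - 1.1792 phi_2 + 4.4935 phi_3 = 2.3398
Gaussian elimination:
  R2 <- R2 - (-1.1792/4.4935) R1 = R2 - (-0.262424) R1:  4.18405 phi_2 - 1.523867 phi_3 = -1.62285
  R3 <- R3 - (-1.3134/4.4935) R1 = R3 - (-0.292289) R1:  -1.523867 phi_2 + 4.109608 phi_3 = 1.995133
  R3 <- R3 - (-1.523867/4.18405) R2 = R3 - (-0.364209) R2:  3.554602 phi_3 = 1.404077
Back-substitution:
  phi_hat_3 = 1.404077 / 3.554602 = 0.395003
  phi_hat_2 = (-1.62285 - (-1.523867)(0.395003)) / 4.18405 = -0.244002
  phi_hat_1 = (-1.1792 - (-1.1792)(-0.244002) - (-1.3134)(0.395003)) / 4.4935 = -0.211001
So phi_hat = [-0.2110, -0.2440, 0.3950].
Therefore phi_hat_1 = -0.2110.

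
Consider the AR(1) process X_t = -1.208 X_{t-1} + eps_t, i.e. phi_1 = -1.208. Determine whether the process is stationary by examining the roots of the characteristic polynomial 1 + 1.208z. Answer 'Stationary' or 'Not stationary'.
\text{Not stationary}

The AR(p) characteristic polynomial is P(z) = 1 + 1.208z.
Stationarity requires all roots to lie outside the unit circle, i.e. |z| > 1 for every root.
This is linear in z: 1 + (1.208) z = 0  =>  z = -1/(1.208) = -0.827815,  |z| = 0.827815.
Moduli of all roots: 0.8278.
All moduli strictly greater than 1? No.
Verdict: Not stationary.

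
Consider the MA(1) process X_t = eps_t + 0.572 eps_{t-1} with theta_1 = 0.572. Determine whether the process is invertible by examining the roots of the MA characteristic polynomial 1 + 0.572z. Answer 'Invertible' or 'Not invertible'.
\text{Invertible}

The MA(q) characteristic polynomial is P(z) = 1 + 0.572z.
Invertibility requires all roots to lie outside the unit circle, i.e. |z| > 1 for every root.
This is linear in z: 1 + (0.572) z = 0  =>  z = -1/(0.572) = -1.748252,  |z| = 1.748252.
Moduli of all roots: 1.7483.
All moduli strictly greater than 1? Yes.
Verdict: Invertible.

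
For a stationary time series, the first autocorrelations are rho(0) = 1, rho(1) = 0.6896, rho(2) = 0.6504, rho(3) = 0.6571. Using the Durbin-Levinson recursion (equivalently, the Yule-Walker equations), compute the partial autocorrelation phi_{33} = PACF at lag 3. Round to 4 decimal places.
\phi_{33} = 0.2750

The PACF at lag k is phi_{kk}, the last component of the solution
to the Yule-Walker system G_k phi = r_k where
  (G_k)_{ij} = rho(|i - j|), (r_k)_i = rho(i), i,j = 1..k.
Equivalently, Durbin-Levinson gives phi_{kk} iteratively:
  phi_{11} = rho(1)
  phi_{kk} = [rho(k) - sum_{j=1..k-1} phi_{k-1,j} rho(k-j)]
            / [1 - sum_{j=1..k-1} phi_{k-1,j} rho(j)],
  phi_{k,j} = phi_{k-1,j} - phi_{kk} phi_{k-1,k-j},  j = 1..k-1.
Step k = 1:
  phi_11 = rho(1) = 0.6896.
Step k = 2:
  phi_22 = [rho(2) - phi_11 rho(1)] / [1 - phi_11 rho(1)] = [0.6504 - (0.6896)(0.6896)] / [1 - (0.6896)(0.6896)]
         = 0.17485184 / 0.52445184 = 0.333399.
  Update: phi_21 = phi_11 - phi_22 phi_11 = 0.6896 - (0.333399)(0.6896) = 0.459688.
Step k = 3:
  phi_33 = [rho(3) - phi_21 rho(2) - phi_22 rho(1)] / [1 - phi_21 rho(1) - phi_22 rho(2)]
    numerator   = 0.6571 - (0.459688)(0.6504) - (0.333399)(0.6896) = 0.12820689
    denominator = 1 - (0.459688)(0.6896) - (0.333399)(0.6504) = 0.46615637
  phi_33 = 0.12820689 / 0.46615637 = 0.275.
Therefore phi_{33} = 0.2750.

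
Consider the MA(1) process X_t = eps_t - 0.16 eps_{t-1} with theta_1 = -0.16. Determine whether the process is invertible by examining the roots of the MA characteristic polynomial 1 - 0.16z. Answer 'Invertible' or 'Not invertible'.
\text{Invertible}

The MA(q) characteristic polynomial is P(z) = 1 - 0.16z.
Invertibility requires all roots to lie outside the unit circle, i.e. |z| > 1 for every root.
This is linear in z: 1 + (-0.16) z = 0  =>  z = -1/(-0.16) = 6.25,  |z| = 6.25.
Moduli of all roots: 6.2500.
All moduli strictly greater than 1? Yes.
Verdict: Invertible.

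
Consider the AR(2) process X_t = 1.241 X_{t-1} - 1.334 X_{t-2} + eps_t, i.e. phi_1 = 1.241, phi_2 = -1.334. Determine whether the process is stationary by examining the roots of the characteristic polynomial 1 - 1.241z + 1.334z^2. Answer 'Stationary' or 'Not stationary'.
\text{Not stationary}

The AR(p) characteristic polynomial is P(z) = 1 - 1.241z + 1.334z^2.
Stationarity requires all roots to lie outside the unit circle, i.e. |z| > 1 for every root.
Set 1 + (-1.241) z + (1.334) z^2 = 0, i.e. a z^2 + b z + c = 0 with a = 1.334, b = -1.241, c = 1.
Discriminant D = b^2 - 4ac = (-1.241)^2 - 4*(1.334)*1 = 1.540081 - (5.336) = -3.795919.
D < 0, so the roots are the complex-conjugate pair z = (-b +/- i sqrt(-D)) / (2a) = 0.4651 +/- 0.7303i.
For a conjugate pair |z|^2 = z * conj(z) = (product of roots) = c/a = 1/(1.334) = 0.749625, so |z| = sqrt(0.749625) = 0.8658 for both roots.
Moduli of all roots: 0.8658, 0.8658.
All moduli strictly greater than 1? No.
Verdict: Not stationary.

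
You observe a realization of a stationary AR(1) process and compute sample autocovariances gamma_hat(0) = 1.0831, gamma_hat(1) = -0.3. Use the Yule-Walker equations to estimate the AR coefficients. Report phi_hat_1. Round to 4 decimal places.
\hat\phi_{1} = -0.2770

The Yule-Walker equations for an AR(p) process read, in matrix form,
  Gamma_p phi = r_p,   with   (Gamma_p)_{ij} = gamma(|i - j|),
                       (r_p)_i = gamma(i),   i,j = 1..p.
Substitute the sample gammas (Toeplitz matrix and right-hand side of size 1):
  Gamma_p = [[1.0831]]
  r_p     = [-0.3]
With p = 1 this is the single equation gamma(0) phi_1 = gamma(1):
  phi_hat_1 = gamma(1) / gamma(0) = -0.3 / 1.0831 = -0.2770.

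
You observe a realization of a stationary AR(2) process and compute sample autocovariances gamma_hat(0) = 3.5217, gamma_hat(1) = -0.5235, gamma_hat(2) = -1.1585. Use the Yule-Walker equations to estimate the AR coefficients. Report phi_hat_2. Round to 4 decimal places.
\hat\phi_{2} = -0.3590

The Yule-Walker equations for an AR(p) process read, in matrix form,
  Gamma_p phi = r_p,   with   (Gamma_p)_{ij} = gamma(|i - j|),
                       (r_p)_i = gamma(i),   i,j = 1..p.
Substitute the sample gammas (Toeplitz matrix and right-hand side of size 2):
  Gamma_p = [[3.5217, -0.5235], [-0.5235, 3.5217]]
  r_p     = [-0.5235, -1.1585]
Written out:
  3.5217 phi_1 - 0.5235 phi_2 = -0.5235
  -0.5235 phi_1 + 3.5217 phi_2 = -1.1585
Solve by Cramer's rule:
  det = gamma(0)^2 - gamma(1)^2 = (3.5217)^2 - (-0.5235)^2 = 12.40237089 - 0.27405225 = 12.12831864
  phi_hat_1 = [gamma(1) gamma(0) - gamma(1) gamma(2)] / det = [(-0.5235)(3.5217) - (-0.5235)(-1.1585)] / 12.12831864 = -2.4500847 / 12.12831864 = -0.202
  phi_hat_2 = [gamma(0) gamma(2) - gamma(1)^2] / det = [(3.5217)(-1.1585) - (-0.5235)^2] / 12.12831864 = -4.3539417 / 12.12831864 = -0.359
So phi_hat = [-0.2020, -0.3590].
Therefore phi_hat_2 = -0.3590.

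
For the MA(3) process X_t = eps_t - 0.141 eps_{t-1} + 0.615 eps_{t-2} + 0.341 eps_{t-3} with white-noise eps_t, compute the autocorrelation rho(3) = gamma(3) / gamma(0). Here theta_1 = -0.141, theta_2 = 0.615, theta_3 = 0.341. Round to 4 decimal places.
\rho(3) = 0.2252

For an MA(q) process with theta_0 = 1, the autocovariance is
  gamma(k) = sigma^2 * sum_{i=0..q-k} theta_i * theta_{i+k},
and rho(k) = gamma(k) / gamma(0). Sigma^2 cancels.
  numerator   = (1)*(0.341) = 0.341.
  denominator = (1)^2 + (-0.141)^2 + (0.615)^2 + (0.341)^2 = 1.514387.
  rho(3) = 0.341 / 1.514387 = 0.2252.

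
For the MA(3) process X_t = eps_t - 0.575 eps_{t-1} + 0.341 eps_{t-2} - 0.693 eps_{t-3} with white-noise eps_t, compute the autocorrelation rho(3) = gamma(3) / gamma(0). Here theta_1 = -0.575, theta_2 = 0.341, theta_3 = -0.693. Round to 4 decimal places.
\rho(3) = -0.3596

For an MA(q) process with theta_0 = 1, the autocovariance is
  gamma(k) = sigma^2 * sum_{i=0..q-k} theta_i * theta_{i+k},
and rho(k) = gamma(k) / gamma(0). Sigma^2 cancels.
  numerator   = (1)*(-0.693) = -0.693.
  denominator = (1)^2 + (-0.575)^2 + (0.341)^2 + (-0.693)^2 = 1.927155.
  rho(3) = -0.693 / 1.927155 = -0.3596.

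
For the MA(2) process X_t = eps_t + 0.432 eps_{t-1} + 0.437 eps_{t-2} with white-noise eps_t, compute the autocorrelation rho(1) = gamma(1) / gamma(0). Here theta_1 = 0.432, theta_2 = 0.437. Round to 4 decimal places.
\rho(1) = 0.4506

For an MA(q) process with theta_0 = 1, the autocovariance is
  gamma(k) = sigma^2 * sum_{i=0..q-k} theta_i * theta_{i+k},
and rho(k) = gamma(k) / gamma(0). Sigma^2 cancels.
  numerator   = (1)*(0.432) + (0.432)*(0.437) = 0.620784.
  denominator = (1)^2 + (0.432)^2 + (0.437)^2 = 1.377593.
  rho(1) = 0.620784 / 1.377593 = 0.4506.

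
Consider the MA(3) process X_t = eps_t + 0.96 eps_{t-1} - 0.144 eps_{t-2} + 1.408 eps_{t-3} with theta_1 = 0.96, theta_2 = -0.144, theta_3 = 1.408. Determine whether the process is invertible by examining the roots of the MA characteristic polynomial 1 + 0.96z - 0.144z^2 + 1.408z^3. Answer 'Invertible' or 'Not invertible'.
\text{Not invertible}

The MA(q) characteristic polynomial is P(z) = 1 + 0.96z - 0.144z^2 + 1.408z^3.
Invertibility requires all roots to lie outside the unit circle, i.e. |z| > 1 for every root.
Degree 3: look for a simple real root z0 first, then factor out (1 - z/z0) and solve the remaining quadratic.
Testing z0 = -0.625: P(-0.625) = 1 + (0.96)(-0.625) + (-0.144)(-0.625)^2 + (1.408)(-0.625)^3
  = 1 + (-0.6) + (-0.05625) + (-0.34375) = 0.  So z_0 = -0.625 is a root, |z_0| = 0.625.
Divide out the factor (1 + 1.6 z) = (1 - z/z0) (since 1/z0 = -1.6):
  P(z) = (1 + 1.6 z)(1 + (-0.64) z + (0.88) z^2)
  [check: z-coef -0.64 - (-1.6) = 0.96; z^2-coef 0.88 - (-1.6)(-0.64) = -0.144; z^3-coef -(-1.6)(0.88) = 1.408.]
Remaining roots from the quadratic factor 1 + (-0.64) z + (0.88) z^2:
  Set 1 + (-0.64) z + (0.88) z^2 = 0, i.e. a z^2 + b z + c = 0 with a = 0.88, b = -0.64, c = 1.
  Discriminant D = b^2 - 4ac = (-0.64)^2 - 4*(0.88)*1 = 0.4096 - (3.52) = -3.1104.
  D < 0, so the roots are the complex-conjugate pair z = (-b +/- i sqrt(-D)) / (2a) = 0.3636 +/- 1.0021i.
  For a conjugate pair |z|^2 = z * conj(z) = (product of roots) = c/a = 1/(0.88) = 1.136364, so |z| = sqrt(1.136364) = 1.066 for both roots.
Moduli of all roots: 0.6250, 1.0660, 1.0660.
All moduli strictly greater than 1? No.
Verdict: Not invertible.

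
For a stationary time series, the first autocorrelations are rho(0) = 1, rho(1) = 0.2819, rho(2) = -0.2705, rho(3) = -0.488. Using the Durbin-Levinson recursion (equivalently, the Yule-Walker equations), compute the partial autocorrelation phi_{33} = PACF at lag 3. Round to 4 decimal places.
\phi_{33} = -0.3500

The PACF at lag k is phi_{kk}, the last component of the solution
to the Yule-Walker system G_k phi = r_k where
  (G_k)_{ij} = rho(|i - j|), (r_k)_i = rho(i), i,j = 1..k.
Equivalently, Durbin-Levinson gives phi_{kk} iteratively:
  phi_{11} = rho(1)
  phi_{kk} = [rho(k) - sum_{j=1..k-1} phi_{k-1,j} rho(k-j)]
            / [1 - sum_{j=1..k-1} phi_{k-1,j} rho(j)],
  phi_{k,j} = phi_{k-1,j} - phi_{kk} phi_{k-1,k-j},  j = 1..k-1.
Step k = 1:
  phi_11 = rho(1) = 0.2819.
Step k = 2:
  phi_22 = [rho(2) - phi_11 rho(1)] / [1 - phi_11 rho(1)] = [-0.2705 - (0.2819)(0.2819)] / [1 - (0.2819)(0.2819)]
         = -0.34996761 / 0.92053239 = -0.38018.
  Update: phi_21 = phi_11 - phi_22 phi_11 = 0.2819 - (-0.38018)(0.2819) = 0.389073.
Step k = 3:
  phi_33 = [rho(3) - phi_21 rho(2) - phi_22 rho(1)] / [1 - phi_21 rho(1) - phi_22 rho(2)]
    numerator   = -0.488 - (0.389073)(-0.2705) - (-0.38018)(0.2819) = -0.27558323
    denominator = 1 - (0.389073)(0.2819) - (-0.38018)(-0.2705) = 0.78748185
  phi_33 = -0.27558323 / 0.78748185 = -0.35.
Therefore phi_{33} = -0.3500.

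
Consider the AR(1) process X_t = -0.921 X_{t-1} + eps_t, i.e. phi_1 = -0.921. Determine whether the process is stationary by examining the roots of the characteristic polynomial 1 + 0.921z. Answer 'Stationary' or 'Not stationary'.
\text{Stationary}

The AR(p) characteristic polynomial is P(z) = 1 + 0.921z.
Stationarity requires all roots to lie outside the unit circle, i.e. |z| > 1 for every root.
This is linear in z: 1 + (0.921) z = 0  =>  z = -1/(0.921) = -1.085776,  |z| = 1.085776.
Moduli of all roots: 1.0858.
All moduli strictly greater than 1? Yes.
Verdict: Stationary.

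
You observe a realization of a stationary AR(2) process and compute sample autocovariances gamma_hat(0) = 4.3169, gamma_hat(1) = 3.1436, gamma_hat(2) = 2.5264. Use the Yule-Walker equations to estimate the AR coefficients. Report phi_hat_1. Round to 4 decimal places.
\hat\phi_{1} = 0.6430

The Yule-Walker equations for an AR(p) process read, in matrix form,
  Gamma_p phi = r_p,   with   (Gamma_p)_{ij} = gamma(|i - j|),
                       (r_p)_i = gamma(i),   i,j = 1..p.
Substitute the sample gammas (Toeplitz matrix and right-hand side of size 2):
  Gamma_p = [[4.3169, 3.1436], [3.1436, 4.3169]]
  r_p     = [3.1436, 2.5264]
Written out:
  4.3169 phi_1 + 3.1436 phi_2 = 3.1436
  3.1436 phi_1 + 4.3169 phi_2 = 2.5264
Solve by Cramer's rule:
  det = gamma(0)^2 - gamma(1)^2 = (4.3169)^2 - (3.1436)^2 = 18.63562561 - 9.88222096 = 8.75340465
  phi_hat_1 = [gamma(1) gamma(0) - gamma(1) gamma(2)] / det = [(3.1436)(4.3169) - (3.1436)(2.5264)] / 8.75340465 = 5.6286158 / 8.75340465 = 0.643
  phi_hat_2 = [gamma(0) gamma(2) - gamma(1)^2] / det = [(4.3169)(2.5264) - (3.1436)^2] / 8.75340465 = 1.0239952 / 8.75340465 = 0.117
So phi_hat = [0.6430, 0.1170].
Therefore phi_hat_1 = 0.6430.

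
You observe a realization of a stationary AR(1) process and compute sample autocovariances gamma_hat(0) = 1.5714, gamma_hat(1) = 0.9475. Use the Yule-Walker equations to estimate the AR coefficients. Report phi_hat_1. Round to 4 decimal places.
\hat\phi_{1} = 0.6030

The Yule-Walker equations for an AR(p) process read, in matrix form,
  Gamma_p phi = r_p,   with   (Gamma_p)_{ij} = gamma(|i - j|),
                       (r_p)_i = gamma(i),   i,j = 1..p.
Substitute the sample gammas (Toeplitz matrix and right-hand side of size 1):
  Gamma_p = [[1.5714]]
  r_p     = [0.9475]
With p = 1 this is the single equation gamma(0) phi_1 = gamma(1):
  phi_hat_1 = gamma(1) / gamma(0) = 0.9475 / 1.5714 = 0.6030.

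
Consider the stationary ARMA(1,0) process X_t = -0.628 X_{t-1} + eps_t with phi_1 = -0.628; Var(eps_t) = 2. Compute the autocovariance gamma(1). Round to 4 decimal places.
\gamma(1) = -2.0739

Multiply the model equation by X_{t-k} and take expectations. With theta_0 = psi_0 = 1 and psi_j the MA(infinity) weights, this gives
  gamma(k) - sum_i phi_i gamma(k-i) = c_k,
  c_k = sigma^2 * sum_{j=k..q} theta_j psi_{j-k}   (c_k = 0 for k > q),
using gamma(-m) = gamma(m).
Pure AR (q = 0): c_0 = sigma^2 = 2, c_k = 0 for k >= 1.
Equations for k = 0 and k = 1 (AR order 1):
  gamma(0) = phi_1 gamma(1) + c_0
  gamma(1) = phi_1 gamma(0) + c_1
Substituting the second into the first: gamma(0) (1 - phi_1^2) = c_0 + phi_1 c_1, so
  gamma(0) = c_0 / (1 - phi_1^2) = 2 / (1 - (-0.628)^2) = 2 / 0.605616 = 3.302423.
  gamma(1) = phi_1 gamma(0) = (-0.628)(3.302423) = -2.073921.
Therefore gamma(1) = -2.0739 (to 4 decimal places).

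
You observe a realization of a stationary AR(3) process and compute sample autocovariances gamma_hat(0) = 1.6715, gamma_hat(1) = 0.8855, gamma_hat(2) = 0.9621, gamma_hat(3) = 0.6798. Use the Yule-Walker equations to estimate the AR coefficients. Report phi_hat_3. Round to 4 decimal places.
\hat\phi_{3} = 0.0160

The Yule-Walker equations for an AR(p) process read, in matrix form,
  Gamma_p phi = r_p,   with   (Gamma_p)_{ij} = gamma(|i - j|),
                       (r_p)_i = gamma(i),   i,j = 1..p.
Substitute the sample gammas (Toeplitz matrix and right-hand side of size 3):
  Gamma_p = [[1.6715, 0.8855, 0.9621], [0.8855, 1.6715, 0.8855], [0.9621, 0.8855, 1.6715]]
  r_p     = [0.8855, 0.9621, 0.6798]
Written out (R1..R3):
  (R1) 1.6715 phi_1 + 0.8855 phi_2 + 0.9621 phi_3 = 0.8855
  (R2) 0.8855 phi_1 + 1.6715 phi_2 + 0.8855 phi_3 = 0.9621
  (R3) 0.9621 phi_1 + 0.8855 phi_2 + 1.6715 phi_3 = 0.6798
Gaussian elimination:
  R2 <- R2 - (0.8855/1.6715) R1 = R2 - (0.529764) R1:  1.202394 phi_2 + 0.375814 phi_3 = 0.492994
  R3 <- R3 - (0.9621/1.6715) R1 = R3 - (0.575591) R1:  0.375814 phi_2 + 1.117724 phi_3 = 0.170114
  R3 <- R3 - (0.375814/1.202394) R2 = R3 - (0.312555) R2:  1.000261 phi_3 = 0.016027
Back-substitution:
  phi_hat_3 = 0.016027 / 1.000261 = 0.016022
  phi_hat_2 = (0.492994 - (0.375814)(0.016022)) / 1.202394 = 0.405003
  phi_hat_1 = (0.8855 - (0.8855)(0.405003) - (0.9621)(0.016022)) / 1.6715 = 0.305986
So phi_hat = [0.3060, 0.4050, 0.0160].
Therefore phi_hat_3 = 0.0160.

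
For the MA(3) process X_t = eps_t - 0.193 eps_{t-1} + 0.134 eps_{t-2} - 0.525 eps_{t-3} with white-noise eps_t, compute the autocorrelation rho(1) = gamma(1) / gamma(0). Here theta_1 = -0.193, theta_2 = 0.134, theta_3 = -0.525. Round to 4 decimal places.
\rho(1) = -0.2173

For an MA(q) process with theta_0 = 1, the autocovariance is
  gamma(k) = sigma^2 * sum_{i=0..q-k} theta_i * theta_{i+k},
and rho(k) = gamma(k) / gamma(0). Sigma^2 cancels.
  numerator   = (1)*(-0.193) + (-0.193)*(0.134) + (0.134)*(-0.525) = -0.289212.
  denominator = (1)^2 + (-0.193)^2 + (0.134)^2 + (-0.525)^2 = 1.33083.
  rho(1) = -0.289212 / 1.33083 = -0.2173.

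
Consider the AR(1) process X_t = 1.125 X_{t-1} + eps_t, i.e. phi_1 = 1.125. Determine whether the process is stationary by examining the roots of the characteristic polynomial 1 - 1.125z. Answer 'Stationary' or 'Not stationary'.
\text{Not stationary}

The AR(p) characteristic polynomial is P(z) = 1 - 1.125z.
Stationarity requires all roots to lie outside the unit circle, i.e. |z| > 1 for every root.
This is linear in z: 1 + (-1.125) z = 0  =>  z = -1/(-1.125) = 0.888889,  |z| = 0.888889.
Moduli of all roots: 0.8889.
All moduli strictly greater than 1? No.
Verdict: Not stationary.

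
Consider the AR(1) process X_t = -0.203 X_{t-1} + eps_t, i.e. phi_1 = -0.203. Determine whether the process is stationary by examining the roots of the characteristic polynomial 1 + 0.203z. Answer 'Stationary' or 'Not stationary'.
\text{Stationary}

The AR(p) characteristic polynomial is P(z) = 1 + 0.203z.
Stationarity requires all roots to lie outside the unit circle, i.e. |z| > 1 for every root.
This is linear in z: 1 + (0.203) z = 0  =>  z = -1/(0.203) = -4.926108,  |z| = 4.926108.
Moduli of all roots: 4.9261.
All moduli strictly greater than 1? Yes.
Verdict: Stationary.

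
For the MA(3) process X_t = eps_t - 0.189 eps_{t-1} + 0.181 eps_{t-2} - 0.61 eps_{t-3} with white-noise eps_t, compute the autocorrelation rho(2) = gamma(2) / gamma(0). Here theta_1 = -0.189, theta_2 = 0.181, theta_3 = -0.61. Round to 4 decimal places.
\rho(2) = 0.2057

For an MA(q) process with theta_0 = 1, the autocovariance is
  gamma(k) = sigma^2 * sum_{i=0..q-k} theta_i * theta_{i+k},
and rho(k) = gamma(k) / gamma(0). Sigma^2 cancels.
  numerator   = (1)*(0.181) + (-0.189)*(-0.61) = 0.29629.
  denominator = (1)^2 + (-0.189)^2 + (0.181)^2 + (-0.61)^2 = 1.440582.
  rho(2) = 0.29629 / 1.440582 = 0.2057.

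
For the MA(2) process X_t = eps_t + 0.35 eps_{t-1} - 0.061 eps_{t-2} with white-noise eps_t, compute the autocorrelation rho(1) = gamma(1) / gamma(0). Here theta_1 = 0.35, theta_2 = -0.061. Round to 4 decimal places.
\rho(1) = 0.2918

For an MA(q) process with theta_0 = 1, the autocovariance is
  gamma(k) = sigma^2 * sum_{i=0..q-k} theta_i * theta_{i+k},
and rho(k) = gamma(k) / gamma(0). Sigma^2 cancels.
  numerator   = (1)*(0.35) + (0.35)*(-0.061) = 0.32865.
  denominator = (1)^2 + (0.35)^2 + (-0.061)^2 = 1.126221.
  rho(1) = 0.32865 / 1.126221 = 0.2918.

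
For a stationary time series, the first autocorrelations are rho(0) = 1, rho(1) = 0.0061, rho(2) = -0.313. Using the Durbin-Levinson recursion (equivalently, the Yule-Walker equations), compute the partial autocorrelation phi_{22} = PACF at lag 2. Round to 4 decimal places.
\phi_{22} = -0.3130

The PACF at lag k is phi_{kk}, the last component of the solution
to the Yule-Walker system G_k phi = r_k where
  (G_k)_{ij} = rho(|i - j|), (r_k)_i = rho(i), i,j = 1..k.
Equivalently, Durbin-Levinson gives phi_{kk} iteratively:
  phi_{11} = rho(1)
  phi_{kk} = [rho(k) - sum_{j=1..k-1} phi_{k-1,j} rho(k-j)]
            / [1 - sum_{j=1..k-1} phi_{k-1,j} rho(j)],
  phi_{k,j} = phi_{k-1,j} - phi_{kk} phi_{k-1,k-j},  j = 1..k-1.
Step k = 1:
  phi_11 = rho(1) = 0.0061.
Step k = 2:
  phi_22 = [rho(2) - phi_11 rho(1)] / [1 - phi_11 rho(1)] = [-0.313 - (0.0061)(0.0061)] / [1 - (0.0061)(0.0061)]
         = -0.31303721 / 0.99996279 = -0.313.
Therefore phi_{22} = -0.3130.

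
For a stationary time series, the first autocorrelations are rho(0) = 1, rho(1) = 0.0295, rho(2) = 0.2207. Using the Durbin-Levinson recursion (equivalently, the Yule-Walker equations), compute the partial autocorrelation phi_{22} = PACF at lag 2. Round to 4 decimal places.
\phi_{22} = 0.2200

The PACF at lag k is phi_{kk}, the last component of the solution
to the Yule-Walker system G_k phi = r_k where
  (G_k)_{ij} = rho(|i - j|), (r_k)_i = rho(i), i,j = 1..k.
Equivalently, Durbin-Levinson gives phi_{kk} iteratively:
  phi_{11} = rho(1)
  phi_{kk} = [rho(k) - sum_{j=1..k-1} phi_{k-1,j} rho(k-j)]
            / [1 - sum_{j=1..k-1} phi_{k-1,j} rho(j)],
  phi_{k,j} = phi_{k-1,j} - phi_{kk} phi_{k-1,k-j},  j = 1..k-1.
Step k = 1:
  phi_11 = rho(1) = 0.0295.
Step k = 2:
  phi_22 = [rho(2) - phi_11 rho(1)] / [1 - phi_11 rho(1)] = [0.2207 - (0.0295)(0.0295)] / [1 - (0.0295)(0.0295)]
         = 0.21982975 / 0.99912975 = 0.22.
Therefore phi_{22} = 0.2200.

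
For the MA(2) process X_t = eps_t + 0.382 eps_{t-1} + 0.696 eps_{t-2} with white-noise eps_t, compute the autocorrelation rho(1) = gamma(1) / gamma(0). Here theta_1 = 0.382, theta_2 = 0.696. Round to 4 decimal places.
\rho(1) = 0.3974

For an MA(q) process with theta_0 = 1, the autocovariance is
  gamma(k) = sigma^2 * sum_{i=0..q-k} theta_i * theta_{i+k},
and rho(k) = gamma(k) / gamma(0). Sigma^2 cancels.
  numerator   = (1)*(0.382) + (0.382)*(0.696) = 0.647872.
  denominator = (1)^2 + (0.382)^2 + (0.696)^2 = 1.63034.
  rho(1) = 0.647872 / 1.63034 = 0.3974.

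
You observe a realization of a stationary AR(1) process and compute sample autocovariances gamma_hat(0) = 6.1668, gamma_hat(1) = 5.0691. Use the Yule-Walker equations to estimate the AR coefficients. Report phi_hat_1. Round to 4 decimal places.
\hat\phi_{1} = 0.8220

The Yule-Walker equations for an AR(p) process read, in matrix form,
  Gamma_p phi = r_p,   with   (Gamma_p)_{ij} = gamma(|i - j|),
                       (r_p)_i = gamma(i),   i,j = 1..p.
Substitute the sample gammas (Toeplitz matrix and right-hand side of size 1):
  Gamma_p = [[6.1668]]
  r_p     = [5.0691]
With p = 1 this is the single equation gamma(0) phi_1 = gamma(1):
  phi_hat_1 = gamma(1) / gamma(0) = 5.0691 / 6.1668 = 0.8220.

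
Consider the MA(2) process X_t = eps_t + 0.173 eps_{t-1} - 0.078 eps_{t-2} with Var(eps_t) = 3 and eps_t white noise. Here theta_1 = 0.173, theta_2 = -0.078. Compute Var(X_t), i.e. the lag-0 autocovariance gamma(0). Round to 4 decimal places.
\gamma(0) = 3.1080

For an MA(q) process X_t = eps_t + sum_i theta_i eps_{t-i} with
Var(eps_t) = sigma^2, the variance is
  gamma(0) = sigma^2 * (1 + sum_i theta_i^2).
  sum_i theta_i^2 = (0.173)^2 + (-0.078)^2 = 0.029929 + 0.006084 = 0.036013.
  gamma(0) = 3 * (1 + 0.036013) = 3 * 1.036013 = 3.108039, which rounds to 3.1080.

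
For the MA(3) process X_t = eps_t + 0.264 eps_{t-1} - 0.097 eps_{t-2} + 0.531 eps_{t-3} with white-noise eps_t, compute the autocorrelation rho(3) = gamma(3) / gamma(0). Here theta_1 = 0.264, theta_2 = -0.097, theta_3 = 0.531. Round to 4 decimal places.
\rho(3) = 0.3901

For an MA(q) process with theta_0 = 1, the autocovariance is
  gamma(k) = sigma^2 * sum_{i=0..q-k} theta_i * theta_{i+k},
and rho(k) = gamma(k) / gamma(0). Sigma^2 cancels.
  numerator   = (1)*(0.531) = 0.531.
  denominator = (1)^2 + (0.264)^2 + (-0.097)^2 + (0.531)^2 = 1.361066.
  rho(3) = 0.531 / 1.361066 = 0.3901.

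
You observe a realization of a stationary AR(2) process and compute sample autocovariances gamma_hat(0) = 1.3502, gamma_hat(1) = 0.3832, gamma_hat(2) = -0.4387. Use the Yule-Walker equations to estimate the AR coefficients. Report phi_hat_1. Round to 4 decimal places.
\hat\phi_{1} = 0.4090

The Yule-Walker equations for an AR(p) process read, in matrix form,
  Gamma_p phi = r_p,   with   (Gamma_p)_{ij} = gamma(|i - j|),
                       (r_p)_i = gamma(i),   i,j = 1..p.
Substitute the sample gammas (Toeplitz matrix and right-hand side of size 2):
  Gamma_p = [[1.3502, 0.3832], [0.3832, 1.3502]]
  r_p     = [0.3832, -0.4387]
Written out:
  1.3502 phi_1 + 0.3832 phi_2 = 0.3832
  0.3832 phi_1 + 1.3502 phi_2 = -0.4387
Solve by Cramer's rule:
  det = gamma(0)^2 - gamma(1)^2 = (1.3502)^2 - (0.3832)^2 = 1.82304004 - 0.14684224 = 1.6761978
  phi_hat_1 = [gamma(1) gamma(0) - gamma(1) gamma(2)] / det = [(0.3832)(1.3502) - (0.3832)(-0.4387)] / 1.6761978 = 0.68550648 / 1.6761978 = 0.409
  phi_hat_2 = [gamma(0) gamma(2) - gamma(1)^2] / det = [(1.3502)(-0.4387) - (0.3832)^2] / 1.6761978 = -0.73917498 / 1.6761978 = -0.441
So phi_hat = [0.4090, -0.4410].
Therefore phi_hat_1 = 0.4090.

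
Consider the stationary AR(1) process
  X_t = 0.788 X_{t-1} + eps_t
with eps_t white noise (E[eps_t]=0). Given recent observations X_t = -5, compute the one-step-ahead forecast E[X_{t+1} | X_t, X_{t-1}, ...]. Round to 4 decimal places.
E[X_{t+1} \mid \mathcal F_t] = -3.9400

For an AR(p) model X_t = c + sum_i phi_i X_{t-i} + eps_t, the
one-step-ahead conditional mean is
  E[X_{t+1} | X_t, ...] = c + sum_i phi_i X_{t+1-i}.
Substitute known values:
  E[X_{t+1} | ...] = (0.788) * (-5)
                   = -3.9400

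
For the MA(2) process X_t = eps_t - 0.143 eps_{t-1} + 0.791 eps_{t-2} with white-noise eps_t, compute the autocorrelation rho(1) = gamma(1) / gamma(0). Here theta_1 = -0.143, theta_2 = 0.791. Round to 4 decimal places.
\rho(1) = -0.1556

For an MA(q) process with theta_0 = 1, the autocovariance is
  gamma(k) = sigma^2 * sum_{i=0..q-k} theta_i * theta_{i+k},
and rho(k) = gamma(k) / gamma(0). Sigma^2 cancels.
  numerator   = (1)*(-0.143) + (-0.143)*(0.791) = -0.256113.
  denominator = (1)^2 + (-0.143)^2 + (0.791)^2 = 1.64613.
  rho(1) = -0.256113 / 1.64613 = -0.1556.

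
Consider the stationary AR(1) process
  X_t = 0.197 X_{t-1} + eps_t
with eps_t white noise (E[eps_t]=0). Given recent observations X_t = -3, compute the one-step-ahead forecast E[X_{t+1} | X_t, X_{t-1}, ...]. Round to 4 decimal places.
E[X_{t+1} \mid \mathcal F_t] = -0.5910

For an AR(p) model X_t = c + sum_i phi_i X_{t-i} + eps_t, the
one-step-ahead conditional mean is
  E[X_{t+1} | X_t, ...] = c + sum_i phi_i X_{t+1-i}.
Substitute known values:
  E[X_{t+1} | ...] = (0.197) * (-3)
                   = -0.5910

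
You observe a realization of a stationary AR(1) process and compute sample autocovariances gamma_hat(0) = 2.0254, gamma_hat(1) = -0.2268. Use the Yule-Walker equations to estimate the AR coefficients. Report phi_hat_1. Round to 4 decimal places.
\hat\phi_{1} = -0.1120

The Yule-Walker equations for an AR(p) process read, in matrix form,
  Gamma_p phi = r_p,   with   (Gamma_p)_{ij} = gamma(|i - j|),
                       (r_p)_i = gamma(i),   i,j = 1..p.
Substitute the sample gammas (Toeplitz matrix and right-hand side of size 1):
  Gamma_p = [[2.0254]]
  r_p     = [-0.2268]
With p = 1 this is the single equation gamma(0) phi_1 = gamma(1):
  phi_hat_1 = gamma(1) / gamma(0) = -0.2268 / 2.0254 = -0.1120.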